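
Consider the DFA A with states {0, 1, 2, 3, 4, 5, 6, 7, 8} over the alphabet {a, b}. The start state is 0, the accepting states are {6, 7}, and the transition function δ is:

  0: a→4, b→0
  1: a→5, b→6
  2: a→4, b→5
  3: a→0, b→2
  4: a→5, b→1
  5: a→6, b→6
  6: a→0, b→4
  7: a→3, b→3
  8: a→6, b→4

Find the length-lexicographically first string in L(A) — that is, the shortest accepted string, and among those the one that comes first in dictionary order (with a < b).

aaa

A breadth-first search from 0 reaches an accepting state first via the path 0 → 4 → 5 → 6 on input aaa.
No string of length < 3 is accepted (BFS exhausts all shorter strings without reaching an accepting state), and aaa is the lexicographically least accepting string of length 3.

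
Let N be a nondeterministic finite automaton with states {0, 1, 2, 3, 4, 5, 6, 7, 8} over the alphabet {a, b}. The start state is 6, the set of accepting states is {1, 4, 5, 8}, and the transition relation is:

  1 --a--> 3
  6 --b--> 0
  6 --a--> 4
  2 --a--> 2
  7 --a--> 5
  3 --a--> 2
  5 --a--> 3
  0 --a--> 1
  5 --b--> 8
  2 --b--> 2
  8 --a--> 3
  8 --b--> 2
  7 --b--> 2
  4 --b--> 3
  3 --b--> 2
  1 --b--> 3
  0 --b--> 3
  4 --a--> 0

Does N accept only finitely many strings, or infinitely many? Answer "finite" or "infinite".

The useful states (reachable from 6 and able to reach an accepting state) are {0, 1, 4, 6}.
Restricted to these states the transition graph has no cycle, so every accepting path has bounded length and L is finite.

finite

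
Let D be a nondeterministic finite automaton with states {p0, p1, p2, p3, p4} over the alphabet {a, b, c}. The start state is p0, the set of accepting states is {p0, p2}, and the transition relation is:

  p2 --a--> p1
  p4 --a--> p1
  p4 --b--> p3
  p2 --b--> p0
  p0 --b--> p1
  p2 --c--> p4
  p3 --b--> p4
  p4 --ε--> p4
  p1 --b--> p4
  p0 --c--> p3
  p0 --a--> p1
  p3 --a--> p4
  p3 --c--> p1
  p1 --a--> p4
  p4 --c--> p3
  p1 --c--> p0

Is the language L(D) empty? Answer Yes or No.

No

The empty string ε is accepted: the run p0 ends in the accepting state p0.
Since at least one string is accepted, L(D) is not empty.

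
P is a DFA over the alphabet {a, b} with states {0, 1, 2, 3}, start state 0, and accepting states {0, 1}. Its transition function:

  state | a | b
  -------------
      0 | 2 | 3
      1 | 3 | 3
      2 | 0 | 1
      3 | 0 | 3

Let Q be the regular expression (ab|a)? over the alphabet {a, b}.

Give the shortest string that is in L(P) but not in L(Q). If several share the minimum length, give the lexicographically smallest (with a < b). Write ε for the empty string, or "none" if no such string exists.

aa

The string aa is accepted by P but not by Q.
No shorter string lies in the difference, and aa is the lexicographically first length-2 string in L(P) \ L(Q).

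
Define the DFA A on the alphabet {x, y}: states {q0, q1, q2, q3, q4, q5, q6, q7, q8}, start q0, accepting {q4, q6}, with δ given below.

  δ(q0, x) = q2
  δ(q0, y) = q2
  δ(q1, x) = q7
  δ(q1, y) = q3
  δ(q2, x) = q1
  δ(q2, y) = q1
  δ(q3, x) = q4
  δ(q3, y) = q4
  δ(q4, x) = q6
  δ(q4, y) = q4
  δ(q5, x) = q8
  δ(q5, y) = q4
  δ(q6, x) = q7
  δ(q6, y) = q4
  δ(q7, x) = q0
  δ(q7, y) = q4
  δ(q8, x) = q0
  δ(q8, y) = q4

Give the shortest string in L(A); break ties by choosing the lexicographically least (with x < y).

xxxy

A breadth-first search from q0 reaches an accepting state first via the path q0 → q2 → q1 → q7 → q4 on input xxxy.
No string of length < 4 is accepted (BFS exhausts all shorter strings without reaching an accepting state), and xxxy is the lexicographically least accepting string of length 4.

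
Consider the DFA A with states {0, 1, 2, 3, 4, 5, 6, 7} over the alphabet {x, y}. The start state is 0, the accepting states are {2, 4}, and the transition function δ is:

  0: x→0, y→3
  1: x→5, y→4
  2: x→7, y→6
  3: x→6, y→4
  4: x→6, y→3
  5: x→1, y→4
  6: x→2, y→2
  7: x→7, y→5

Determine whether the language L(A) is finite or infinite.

infinite

State 0 is reachable from the start and can reach an accepting state, and it lies on the cycle 0 → 0.
Traversing that cycle any number of times yields accepted strings of unbounded length, so the language is infinite.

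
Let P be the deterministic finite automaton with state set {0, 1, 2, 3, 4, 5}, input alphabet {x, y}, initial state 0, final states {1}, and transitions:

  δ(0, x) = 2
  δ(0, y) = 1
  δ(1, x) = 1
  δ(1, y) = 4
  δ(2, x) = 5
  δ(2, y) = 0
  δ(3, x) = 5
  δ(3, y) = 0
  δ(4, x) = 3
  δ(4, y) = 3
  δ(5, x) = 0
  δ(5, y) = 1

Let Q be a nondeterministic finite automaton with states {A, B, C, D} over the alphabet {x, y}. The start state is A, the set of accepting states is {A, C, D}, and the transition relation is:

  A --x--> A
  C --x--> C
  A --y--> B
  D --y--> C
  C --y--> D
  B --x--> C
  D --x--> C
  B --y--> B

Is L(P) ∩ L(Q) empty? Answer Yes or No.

The string yx is accepted by both P and Q.
Hence L(P) ∩ L(Q) ≠ ∅.

No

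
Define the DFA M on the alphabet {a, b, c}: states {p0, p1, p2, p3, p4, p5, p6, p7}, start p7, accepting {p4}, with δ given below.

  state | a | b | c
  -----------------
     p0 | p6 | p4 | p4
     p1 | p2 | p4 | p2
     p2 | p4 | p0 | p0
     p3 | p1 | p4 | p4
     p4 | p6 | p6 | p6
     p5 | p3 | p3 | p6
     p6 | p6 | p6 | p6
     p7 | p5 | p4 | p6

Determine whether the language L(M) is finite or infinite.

The useful states (reachable from p7 and able to reach an accepting state) are {p0, p1, p2, p3, p4, p5, p7}.
Restricted to these states the transition graph has no cycle, so every accepting path has bounded length and L is finite.

finite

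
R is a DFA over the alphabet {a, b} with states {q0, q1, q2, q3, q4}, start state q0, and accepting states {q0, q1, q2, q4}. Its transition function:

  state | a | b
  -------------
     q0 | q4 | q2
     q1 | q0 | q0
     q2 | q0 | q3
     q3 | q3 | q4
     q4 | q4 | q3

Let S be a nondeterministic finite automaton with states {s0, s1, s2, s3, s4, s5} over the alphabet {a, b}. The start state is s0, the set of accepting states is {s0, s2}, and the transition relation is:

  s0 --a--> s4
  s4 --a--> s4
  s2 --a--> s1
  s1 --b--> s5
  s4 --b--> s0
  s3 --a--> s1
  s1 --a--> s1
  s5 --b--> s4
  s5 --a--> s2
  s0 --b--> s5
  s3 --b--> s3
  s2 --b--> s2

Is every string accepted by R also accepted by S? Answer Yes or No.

The string a is in L(R) but not in L(S).
So L(R) ⊄ L(S).

No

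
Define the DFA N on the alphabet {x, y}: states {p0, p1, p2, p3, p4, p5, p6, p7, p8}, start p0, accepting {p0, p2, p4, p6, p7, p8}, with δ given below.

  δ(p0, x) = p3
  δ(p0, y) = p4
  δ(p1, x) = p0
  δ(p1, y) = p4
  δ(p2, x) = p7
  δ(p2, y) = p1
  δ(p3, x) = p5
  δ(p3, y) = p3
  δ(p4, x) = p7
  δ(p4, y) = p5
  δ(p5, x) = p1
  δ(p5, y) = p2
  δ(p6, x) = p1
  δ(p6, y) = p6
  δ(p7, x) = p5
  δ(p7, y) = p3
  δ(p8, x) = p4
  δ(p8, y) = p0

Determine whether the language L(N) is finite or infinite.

State p3 is reachable from the start and can reach an accepting state, and it lies on the cycle p3 → p3.
Traversing that cycle any number of times yields accepted strings of unbounded length, so the language is infinite.

infinite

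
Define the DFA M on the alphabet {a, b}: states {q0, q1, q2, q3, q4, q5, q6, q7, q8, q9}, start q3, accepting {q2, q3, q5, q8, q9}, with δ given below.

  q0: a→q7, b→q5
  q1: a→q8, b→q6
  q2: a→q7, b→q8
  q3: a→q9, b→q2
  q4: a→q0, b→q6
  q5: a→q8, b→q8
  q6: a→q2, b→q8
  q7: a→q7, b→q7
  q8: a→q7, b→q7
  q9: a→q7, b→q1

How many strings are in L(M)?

8

The useful subgraph on states {q1, q2, q3, q6, q8, q9} is acyclic, so L(M) is finite; the longest accepting path visits 6 useful states, giving maximum string length 5.
Counting accepting paths from q3 by length: 1 of length 0, 2 of length 1, 1 of length 2, 1 of length 3, 2 of length 4, 1 of length 5. Total 8.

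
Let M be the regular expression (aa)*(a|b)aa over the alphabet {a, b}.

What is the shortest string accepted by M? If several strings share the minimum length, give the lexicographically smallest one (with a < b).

By inspection of the expression, no string of length less than 3 matches, and aaa is the lexicographically first match of length 3.

aaa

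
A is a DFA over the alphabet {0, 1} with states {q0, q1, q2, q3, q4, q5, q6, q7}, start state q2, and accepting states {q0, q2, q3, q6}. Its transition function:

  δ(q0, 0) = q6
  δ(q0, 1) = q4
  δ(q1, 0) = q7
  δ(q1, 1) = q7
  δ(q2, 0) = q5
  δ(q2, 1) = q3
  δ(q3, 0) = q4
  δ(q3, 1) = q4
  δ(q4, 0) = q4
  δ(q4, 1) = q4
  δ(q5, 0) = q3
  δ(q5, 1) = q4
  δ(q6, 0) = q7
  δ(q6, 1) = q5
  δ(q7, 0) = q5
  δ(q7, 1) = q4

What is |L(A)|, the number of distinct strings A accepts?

The useful subgraph on states {q2, q3, q5} is acyclic, so L(A) is finite; the longest accepting path visits 3 useful states, giving maximum string length 2.
Counting accepting paths from q2 by length: 1 of length 0, 1 of length 1, 1 of length 2. Total 3.

3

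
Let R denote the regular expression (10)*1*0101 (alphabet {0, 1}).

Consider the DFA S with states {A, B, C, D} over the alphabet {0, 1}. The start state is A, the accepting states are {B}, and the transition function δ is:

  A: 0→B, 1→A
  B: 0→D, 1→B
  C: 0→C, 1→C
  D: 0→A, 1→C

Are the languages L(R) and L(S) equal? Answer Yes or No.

No

The string 0101 is accepted by R but rejected by S.
So L(R) ≠ L(S).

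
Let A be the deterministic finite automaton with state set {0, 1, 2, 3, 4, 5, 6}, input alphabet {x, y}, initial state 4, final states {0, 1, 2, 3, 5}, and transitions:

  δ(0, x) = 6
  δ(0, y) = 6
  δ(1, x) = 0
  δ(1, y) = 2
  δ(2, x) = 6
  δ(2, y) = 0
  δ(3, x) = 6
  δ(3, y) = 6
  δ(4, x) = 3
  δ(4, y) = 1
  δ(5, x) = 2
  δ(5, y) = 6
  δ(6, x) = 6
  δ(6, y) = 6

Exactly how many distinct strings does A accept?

The useful subgraph on states {0, 1, 2, 3, 4} is acyclic, so L(A) is finite; the longest accepting path visits 4 useful states, giving maximum string length 3.
Counting accepting paths from 4 by length: 2 of length 1, 2 of length 2, 1 of length 3. Total 5.

5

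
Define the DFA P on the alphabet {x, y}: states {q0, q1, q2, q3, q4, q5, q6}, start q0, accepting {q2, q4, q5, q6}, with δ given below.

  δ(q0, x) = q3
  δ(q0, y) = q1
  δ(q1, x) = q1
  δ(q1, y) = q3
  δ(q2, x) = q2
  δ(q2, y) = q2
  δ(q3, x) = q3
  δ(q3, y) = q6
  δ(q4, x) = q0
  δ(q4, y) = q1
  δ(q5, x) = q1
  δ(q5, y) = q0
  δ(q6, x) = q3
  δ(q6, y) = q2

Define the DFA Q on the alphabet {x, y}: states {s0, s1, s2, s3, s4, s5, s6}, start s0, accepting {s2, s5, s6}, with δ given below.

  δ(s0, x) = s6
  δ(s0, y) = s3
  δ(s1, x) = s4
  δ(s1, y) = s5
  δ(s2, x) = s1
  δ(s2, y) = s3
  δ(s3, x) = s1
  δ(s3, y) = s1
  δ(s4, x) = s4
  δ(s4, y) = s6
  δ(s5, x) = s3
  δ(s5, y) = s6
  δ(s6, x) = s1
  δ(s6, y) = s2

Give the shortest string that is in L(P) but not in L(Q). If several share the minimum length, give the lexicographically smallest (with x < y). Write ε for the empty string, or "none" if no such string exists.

The string xyy is accepted by P but not by Q.
No shorter string lies in the difference, and xyy is the lexicographically first length-3 string in L(P) \ L(Q).

xyy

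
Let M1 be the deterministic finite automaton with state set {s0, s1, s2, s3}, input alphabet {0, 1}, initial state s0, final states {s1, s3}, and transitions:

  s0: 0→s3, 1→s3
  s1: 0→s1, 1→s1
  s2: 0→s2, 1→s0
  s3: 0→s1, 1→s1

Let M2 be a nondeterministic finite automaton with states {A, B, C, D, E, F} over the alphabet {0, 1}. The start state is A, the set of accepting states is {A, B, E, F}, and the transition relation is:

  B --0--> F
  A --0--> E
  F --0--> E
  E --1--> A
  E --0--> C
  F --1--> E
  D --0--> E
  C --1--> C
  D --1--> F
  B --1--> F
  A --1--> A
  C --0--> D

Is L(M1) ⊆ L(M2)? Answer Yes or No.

No

The string 00 is in L(M1) but not in L(M2).
So L(M1) ⊄ L(M2).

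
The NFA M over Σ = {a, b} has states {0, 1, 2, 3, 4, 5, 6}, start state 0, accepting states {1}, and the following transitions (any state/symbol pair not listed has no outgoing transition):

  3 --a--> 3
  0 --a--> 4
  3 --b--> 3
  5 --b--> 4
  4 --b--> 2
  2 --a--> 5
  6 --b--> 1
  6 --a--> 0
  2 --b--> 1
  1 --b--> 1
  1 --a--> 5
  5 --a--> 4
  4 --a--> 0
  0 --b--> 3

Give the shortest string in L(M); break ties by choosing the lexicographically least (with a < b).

abb

A breadth-first search from 0 reaches an accepting state first via the path 0 → 4 → 2 → 1 on input abb.
No string of length < 3 is accepted (BFS exhausts all shorter strings without reaching an accepting state), and abb is the lexicographically least accepting string of length 3.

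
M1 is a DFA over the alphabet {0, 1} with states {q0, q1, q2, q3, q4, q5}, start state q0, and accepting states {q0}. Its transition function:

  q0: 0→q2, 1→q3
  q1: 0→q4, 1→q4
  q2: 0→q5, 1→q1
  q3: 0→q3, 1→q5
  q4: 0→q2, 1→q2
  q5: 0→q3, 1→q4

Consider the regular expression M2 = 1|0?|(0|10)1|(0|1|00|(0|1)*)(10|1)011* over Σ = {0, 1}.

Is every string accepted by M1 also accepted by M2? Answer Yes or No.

Yes

Converting the expression M2 to a DFA (subset construction, then merging equivalent states) gives the minimal DFA with states {r0, r1, r2, r3, r4, r5, r6, r7}, start state r0, accepting states {r0, r1, r2, r7} and transitions r0: 0→r1, 1→r2; r1: 0→r3, 1→r2; r2: 0→r4, 1→r5; r3: 0→r3, 1→r5; r4: 0→r6, 1→r7; r5: 0→r4, 1→r5; r6: 0→r3, 1→r7; r7: 0→r4, 1→r7.
Exploring the product automaton M1 × M2 from the start pair (q0, r0), following both machines on each input symbol, reaches 21 state pairs: (q0, r0), (q2, r1), (q3, r2), (q5, r3), (q1, r2), (q3, r4), (q5, r5), (q3, r3), (q4, r5), (q4, r4), (q3, r6), (q5, r7), (q2, r4), (q2, r5), (q2, r6), (q2, r7), (q4, r7), (q5, r6), (q1, r7), (q5, r4), (q1, r5).
M1 accepts in {q0} and M2 accepts in {r0, r1, r2, r7}. The reachable pairs whose M1-component is accepting are (q0, r0); in each of them the M2-component is accepting too, so the product for L(M1) \ L(M2) (M1-component accepting, M2-component rejecting) has no reachable accepting pair and the difference is empty.
Hence every string in L(M1) is also in L(M2).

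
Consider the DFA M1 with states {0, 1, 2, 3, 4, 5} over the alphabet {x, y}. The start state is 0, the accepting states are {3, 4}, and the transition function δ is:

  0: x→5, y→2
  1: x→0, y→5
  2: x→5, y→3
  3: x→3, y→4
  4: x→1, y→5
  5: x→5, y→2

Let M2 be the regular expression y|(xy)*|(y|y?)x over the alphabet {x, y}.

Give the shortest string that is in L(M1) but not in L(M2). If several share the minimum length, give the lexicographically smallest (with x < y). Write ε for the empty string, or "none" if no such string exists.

The string yy is accepted by M1 but not by M2.
No shorter string lies in the difference, and yy is the lexicographically first length-2 string in L(M1) \ L(M2).

yy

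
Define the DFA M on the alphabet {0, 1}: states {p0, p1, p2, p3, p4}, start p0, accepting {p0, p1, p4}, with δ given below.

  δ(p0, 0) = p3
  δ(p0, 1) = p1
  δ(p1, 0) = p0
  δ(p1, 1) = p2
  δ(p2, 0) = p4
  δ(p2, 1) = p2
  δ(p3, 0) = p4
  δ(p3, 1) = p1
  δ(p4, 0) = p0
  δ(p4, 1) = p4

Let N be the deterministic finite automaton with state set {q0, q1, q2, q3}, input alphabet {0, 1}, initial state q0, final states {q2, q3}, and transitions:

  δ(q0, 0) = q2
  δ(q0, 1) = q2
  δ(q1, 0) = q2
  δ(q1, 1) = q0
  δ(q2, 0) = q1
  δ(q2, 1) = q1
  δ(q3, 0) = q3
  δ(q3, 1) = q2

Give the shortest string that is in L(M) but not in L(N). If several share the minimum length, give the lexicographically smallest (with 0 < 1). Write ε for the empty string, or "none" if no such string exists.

The empty string ε is accepted by M but not by N.
Since ε is the unique shortest string, it is the required witness.

ε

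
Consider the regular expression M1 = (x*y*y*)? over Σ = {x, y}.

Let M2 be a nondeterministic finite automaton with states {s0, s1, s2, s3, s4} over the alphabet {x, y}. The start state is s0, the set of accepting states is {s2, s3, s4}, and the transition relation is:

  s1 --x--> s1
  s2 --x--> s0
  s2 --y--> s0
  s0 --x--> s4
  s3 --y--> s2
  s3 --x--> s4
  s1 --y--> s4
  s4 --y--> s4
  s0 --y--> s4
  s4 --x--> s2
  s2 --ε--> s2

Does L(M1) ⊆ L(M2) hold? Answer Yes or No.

No

The empty string ε is in L(M1) but not in L(M2).
So L(M1) ⊄ L(M2).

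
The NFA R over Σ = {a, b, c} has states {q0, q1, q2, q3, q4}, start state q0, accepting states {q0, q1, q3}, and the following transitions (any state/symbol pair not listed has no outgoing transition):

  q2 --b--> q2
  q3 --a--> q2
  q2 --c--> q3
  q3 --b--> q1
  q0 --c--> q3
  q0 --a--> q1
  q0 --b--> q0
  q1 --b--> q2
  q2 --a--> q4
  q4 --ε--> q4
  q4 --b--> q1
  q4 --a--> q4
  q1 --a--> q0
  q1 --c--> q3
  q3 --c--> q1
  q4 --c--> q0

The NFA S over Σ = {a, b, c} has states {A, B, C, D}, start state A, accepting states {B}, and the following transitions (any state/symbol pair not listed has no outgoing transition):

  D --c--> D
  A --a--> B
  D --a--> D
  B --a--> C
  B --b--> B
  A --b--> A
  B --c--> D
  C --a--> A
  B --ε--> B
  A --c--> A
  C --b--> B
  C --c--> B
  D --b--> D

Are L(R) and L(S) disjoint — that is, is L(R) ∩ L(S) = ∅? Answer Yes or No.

No

The string a is accepted by both R and S.
Hence L(R) ∩ L(S) ≠ ∅.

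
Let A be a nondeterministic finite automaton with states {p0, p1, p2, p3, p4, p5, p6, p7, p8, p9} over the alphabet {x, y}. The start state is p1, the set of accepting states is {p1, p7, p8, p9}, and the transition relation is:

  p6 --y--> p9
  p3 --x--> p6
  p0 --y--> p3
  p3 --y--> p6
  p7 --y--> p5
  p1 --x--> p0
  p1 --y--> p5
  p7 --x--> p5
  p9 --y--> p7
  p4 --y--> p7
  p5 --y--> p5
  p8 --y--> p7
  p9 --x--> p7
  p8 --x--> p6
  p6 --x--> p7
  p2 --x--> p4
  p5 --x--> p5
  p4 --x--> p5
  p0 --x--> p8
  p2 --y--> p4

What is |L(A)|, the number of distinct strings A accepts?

The useful subgraph on states {p0, p1, p3, p6, p7, p8, p9} is acyclic, so L(A) is finite; the longest accepting path visits 6 useful states, giving maximum string length 5.
Counting accepting paths from p1 by length: 1 of length 0, 1 of length 2, 1 of length 3, 6 of length 4, 6 of length 5. Total 15.

15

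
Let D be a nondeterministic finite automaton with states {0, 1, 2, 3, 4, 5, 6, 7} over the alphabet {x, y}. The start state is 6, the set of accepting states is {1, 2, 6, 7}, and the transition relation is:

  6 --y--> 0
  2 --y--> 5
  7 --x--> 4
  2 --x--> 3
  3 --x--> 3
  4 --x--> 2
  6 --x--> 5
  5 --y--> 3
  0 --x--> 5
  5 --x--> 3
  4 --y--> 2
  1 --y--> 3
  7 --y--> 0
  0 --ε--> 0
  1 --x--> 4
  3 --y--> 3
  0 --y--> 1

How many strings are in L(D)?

4

The useful subgraph on states {0, 1, 2, 4, 6} is acyclic, so L(D) is finite; the longest accepting path visits 5 useful states, giving maximum string length 4.
Counting accepting paths from 6 by length: 1 of length 0, 1 of length 2, 2 of length 4. Total 4.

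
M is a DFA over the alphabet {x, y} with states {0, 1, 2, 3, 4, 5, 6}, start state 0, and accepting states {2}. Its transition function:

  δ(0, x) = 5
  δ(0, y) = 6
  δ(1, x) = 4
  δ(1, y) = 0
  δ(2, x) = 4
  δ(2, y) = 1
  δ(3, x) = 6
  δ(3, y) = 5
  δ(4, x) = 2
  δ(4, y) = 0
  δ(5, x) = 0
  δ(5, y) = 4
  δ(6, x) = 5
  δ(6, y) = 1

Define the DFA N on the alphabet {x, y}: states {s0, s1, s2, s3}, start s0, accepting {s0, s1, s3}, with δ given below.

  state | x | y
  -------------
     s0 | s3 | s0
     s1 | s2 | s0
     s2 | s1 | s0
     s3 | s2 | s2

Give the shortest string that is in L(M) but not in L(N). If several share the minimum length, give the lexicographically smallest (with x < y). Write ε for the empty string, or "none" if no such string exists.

The string yyxx is accepted by M but not by N.
No shorter string lies in the difference, and yyxx is the lexicographically first length-4 string in L(M) \ L(N).

yyxx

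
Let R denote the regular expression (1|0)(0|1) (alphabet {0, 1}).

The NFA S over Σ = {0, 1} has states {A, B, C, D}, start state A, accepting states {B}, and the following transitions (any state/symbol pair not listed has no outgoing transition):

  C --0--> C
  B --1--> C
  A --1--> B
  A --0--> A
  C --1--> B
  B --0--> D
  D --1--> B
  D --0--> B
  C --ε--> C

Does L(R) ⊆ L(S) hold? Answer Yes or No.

No

The string 00 is in L(R) but not in L(S).
So L(R) ⊄ L(S).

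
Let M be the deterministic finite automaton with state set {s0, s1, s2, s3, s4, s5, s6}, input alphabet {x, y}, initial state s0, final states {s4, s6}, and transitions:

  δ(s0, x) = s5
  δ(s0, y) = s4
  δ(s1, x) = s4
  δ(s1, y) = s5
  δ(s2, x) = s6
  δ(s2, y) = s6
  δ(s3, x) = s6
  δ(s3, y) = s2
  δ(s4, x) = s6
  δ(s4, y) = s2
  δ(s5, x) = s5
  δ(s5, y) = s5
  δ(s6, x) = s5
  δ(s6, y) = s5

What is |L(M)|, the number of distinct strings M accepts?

The useful subgraph on states {s0, s2, s4, s6} is acyclic, so L(M) is finite; the longest accepting path visits 4 useful states, giving maximum string length 3.
Counting accepting paths from s0 by length: 1 of length 1, 1 of length 2, 2 of length 3. Total 4.

4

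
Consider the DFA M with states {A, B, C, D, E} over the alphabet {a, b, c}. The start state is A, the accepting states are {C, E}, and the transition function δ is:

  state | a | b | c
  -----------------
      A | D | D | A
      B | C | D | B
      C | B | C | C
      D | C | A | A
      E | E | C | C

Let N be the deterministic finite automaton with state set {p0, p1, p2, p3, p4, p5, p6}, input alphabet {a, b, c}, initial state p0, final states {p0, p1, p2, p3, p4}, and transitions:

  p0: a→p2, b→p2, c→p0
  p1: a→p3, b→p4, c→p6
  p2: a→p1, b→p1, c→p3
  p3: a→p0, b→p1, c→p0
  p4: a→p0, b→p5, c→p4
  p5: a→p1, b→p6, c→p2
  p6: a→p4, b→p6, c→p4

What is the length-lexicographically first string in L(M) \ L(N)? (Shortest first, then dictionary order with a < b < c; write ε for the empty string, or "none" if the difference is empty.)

The string aac is accepted by M but not by N.
No shorter string lies in the difference, and aac is the lexicographically first length-3 string in L(M) \ L(N).

aac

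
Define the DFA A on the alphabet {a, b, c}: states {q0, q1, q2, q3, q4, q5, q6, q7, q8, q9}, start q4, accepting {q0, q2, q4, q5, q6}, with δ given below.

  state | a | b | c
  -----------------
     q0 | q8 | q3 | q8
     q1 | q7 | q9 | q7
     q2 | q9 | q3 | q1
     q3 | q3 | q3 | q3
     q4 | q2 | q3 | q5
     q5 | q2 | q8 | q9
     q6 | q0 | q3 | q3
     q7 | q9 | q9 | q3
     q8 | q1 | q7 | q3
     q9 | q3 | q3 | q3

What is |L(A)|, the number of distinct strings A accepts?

The useful subgraph on states {q2, q4, q5} is acyclic, so L(A) is finite; the longest accepting path visits 3 useful states, giving maximum string length 2.
Counting accepting paths from q4 by length: 1 of length 0, 2 of length 1, 1 of length 2. Total 4.

4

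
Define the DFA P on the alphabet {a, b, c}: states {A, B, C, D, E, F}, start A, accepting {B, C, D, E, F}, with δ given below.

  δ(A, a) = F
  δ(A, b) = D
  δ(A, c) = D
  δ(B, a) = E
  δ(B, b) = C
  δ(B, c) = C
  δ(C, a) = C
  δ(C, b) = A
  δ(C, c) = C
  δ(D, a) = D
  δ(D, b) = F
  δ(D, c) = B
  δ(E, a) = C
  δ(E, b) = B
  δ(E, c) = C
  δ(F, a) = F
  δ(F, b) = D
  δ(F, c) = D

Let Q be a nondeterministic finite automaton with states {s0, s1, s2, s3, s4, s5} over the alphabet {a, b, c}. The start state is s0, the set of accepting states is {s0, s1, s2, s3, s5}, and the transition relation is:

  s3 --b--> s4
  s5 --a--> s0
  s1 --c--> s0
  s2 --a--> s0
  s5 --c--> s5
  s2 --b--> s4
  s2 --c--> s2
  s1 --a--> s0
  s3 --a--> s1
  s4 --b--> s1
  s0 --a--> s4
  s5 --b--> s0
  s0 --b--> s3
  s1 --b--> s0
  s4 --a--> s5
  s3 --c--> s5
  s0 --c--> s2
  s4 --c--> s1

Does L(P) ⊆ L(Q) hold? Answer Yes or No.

No

The string a is in L(P) but not in L(Q).
So L(P) ⊄ L(Q).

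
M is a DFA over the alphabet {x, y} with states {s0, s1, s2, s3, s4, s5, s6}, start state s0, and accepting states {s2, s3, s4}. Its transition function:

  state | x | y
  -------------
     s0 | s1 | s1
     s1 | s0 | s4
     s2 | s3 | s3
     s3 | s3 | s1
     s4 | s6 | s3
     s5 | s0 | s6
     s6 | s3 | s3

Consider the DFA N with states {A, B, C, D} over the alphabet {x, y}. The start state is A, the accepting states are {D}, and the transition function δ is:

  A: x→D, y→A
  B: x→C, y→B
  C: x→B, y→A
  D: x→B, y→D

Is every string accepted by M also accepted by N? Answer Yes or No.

No

The string yy is in L(M) but not in L(N).
So L(M) ⊄ L(N).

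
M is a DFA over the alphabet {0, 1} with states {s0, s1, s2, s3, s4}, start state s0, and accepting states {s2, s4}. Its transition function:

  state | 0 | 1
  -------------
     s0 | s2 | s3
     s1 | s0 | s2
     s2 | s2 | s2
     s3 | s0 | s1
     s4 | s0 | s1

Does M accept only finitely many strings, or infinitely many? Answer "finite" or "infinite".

State s2 is reachable from the start and can reach an accepting state, and it lies on the cycle s2 → s2.
Traversing that cycle any number of times yields accepted strings of unbounded length, so the language is infinite.

infinite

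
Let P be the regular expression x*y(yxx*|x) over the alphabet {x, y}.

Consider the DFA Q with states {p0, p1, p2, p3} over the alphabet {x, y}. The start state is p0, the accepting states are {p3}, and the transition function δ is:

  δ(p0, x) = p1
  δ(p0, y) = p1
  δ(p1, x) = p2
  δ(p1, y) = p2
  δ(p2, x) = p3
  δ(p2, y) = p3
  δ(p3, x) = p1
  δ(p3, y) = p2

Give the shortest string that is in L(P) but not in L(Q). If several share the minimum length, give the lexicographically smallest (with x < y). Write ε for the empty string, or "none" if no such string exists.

The string yx is accepted by P but not by Q.
No shorter string lies in the difference, and yx is the lexicographically first length-2 string in L(P) \ L(Q).

yx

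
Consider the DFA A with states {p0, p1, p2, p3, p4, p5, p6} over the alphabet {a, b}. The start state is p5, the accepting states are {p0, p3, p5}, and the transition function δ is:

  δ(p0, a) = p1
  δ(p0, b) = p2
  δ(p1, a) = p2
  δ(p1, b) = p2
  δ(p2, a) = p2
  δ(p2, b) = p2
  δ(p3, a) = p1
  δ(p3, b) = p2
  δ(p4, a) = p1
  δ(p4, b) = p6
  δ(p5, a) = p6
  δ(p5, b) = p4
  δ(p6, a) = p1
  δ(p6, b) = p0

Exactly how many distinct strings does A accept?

The useful subgraph on states {p0, p4, p5, p6} is acyclic, so L(A) is finite; the longest accepting path visits 4 useful states, giving maximum string length 3.
Counting accepting paths from p5 by length: 1 of length 0, 1 of length 2, 1 of length 3. Total 3.

3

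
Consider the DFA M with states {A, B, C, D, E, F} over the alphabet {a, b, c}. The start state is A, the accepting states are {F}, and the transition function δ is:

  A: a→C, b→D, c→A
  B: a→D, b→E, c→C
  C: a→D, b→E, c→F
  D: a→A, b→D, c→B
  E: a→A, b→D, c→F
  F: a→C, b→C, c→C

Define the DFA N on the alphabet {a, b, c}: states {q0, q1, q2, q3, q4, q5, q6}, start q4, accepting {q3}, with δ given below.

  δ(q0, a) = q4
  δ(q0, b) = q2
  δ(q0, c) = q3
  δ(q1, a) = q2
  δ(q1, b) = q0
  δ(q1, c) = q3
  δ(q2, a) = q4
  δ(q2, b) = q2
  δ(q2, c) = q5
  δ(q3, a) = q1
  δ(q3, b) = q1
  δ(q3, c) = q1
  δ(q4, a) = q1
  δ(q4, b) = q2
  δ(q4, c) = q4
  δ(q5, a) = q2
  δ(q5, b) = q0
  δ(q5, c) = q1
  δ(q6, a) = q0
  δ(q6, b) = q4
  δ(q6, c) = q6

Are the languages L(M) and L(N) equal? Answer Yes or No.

Exploring the product automaton M × N from the start pair (A, q4), following both machines on each input symbol, reaches 6 state pairs: (A, q4), (C, q1), (D, q2), (E, q0), (F, q3), (B, q5).
M accepts in {F} and N accepts in {q3}. In every reachable pair the two components are either both accepting — (F, q3) — or both non-accepting, so no string is accepted by exactly one of the machines: L(M) \ L(N) and L(N) \ L(M) are both empty.
Hence every string is accepted by M iff it is accepted by N, and the two languages coincide.

Yes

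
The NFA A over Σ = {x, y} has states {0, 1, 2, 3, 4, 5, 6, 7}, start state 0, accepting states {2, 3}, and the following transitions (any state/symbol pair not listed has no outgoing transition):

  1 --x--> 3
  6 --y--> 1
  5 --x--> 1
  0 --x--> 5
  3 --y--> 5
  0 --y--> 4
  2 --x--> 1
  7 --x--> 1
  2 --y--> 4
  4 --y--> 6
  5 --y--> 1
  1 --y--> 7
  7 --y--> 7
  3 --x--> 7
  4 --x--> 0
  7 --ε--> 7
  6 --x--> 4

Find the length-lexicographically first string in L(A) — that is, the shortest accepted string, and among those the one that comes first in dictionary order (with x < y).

A breadth-first search from 0 reaches an accepting state first via the path 0 → 5 → 1 → 3 on input xxx.
No string of length < 3 is accepted (BFS exhausts all shorter strings without reaching an accepting state), and xxx is the lexicographically least accepting string of length 3.

xxx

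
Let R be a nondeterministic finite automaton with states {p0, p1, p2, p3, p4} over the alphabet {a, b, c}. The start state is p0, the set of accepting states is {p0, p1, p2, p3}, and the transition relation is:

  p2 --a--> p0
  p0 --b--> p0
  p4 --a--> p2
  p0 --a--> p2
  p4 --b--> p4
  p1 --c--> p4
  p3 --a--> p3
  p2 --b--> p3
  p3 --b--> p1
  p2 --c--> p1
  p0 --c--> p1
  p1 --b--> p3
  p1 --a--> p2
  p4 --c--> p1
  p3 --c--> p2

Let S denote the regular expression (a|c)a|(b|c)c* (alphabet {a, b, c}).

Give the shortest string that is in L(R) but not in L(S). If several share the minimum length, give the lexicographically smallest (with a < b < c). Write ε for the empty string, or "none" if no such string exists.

The empty string ε is accepted by R but not by S.
Since ε is the unique shortest string, it is the required witness.

ε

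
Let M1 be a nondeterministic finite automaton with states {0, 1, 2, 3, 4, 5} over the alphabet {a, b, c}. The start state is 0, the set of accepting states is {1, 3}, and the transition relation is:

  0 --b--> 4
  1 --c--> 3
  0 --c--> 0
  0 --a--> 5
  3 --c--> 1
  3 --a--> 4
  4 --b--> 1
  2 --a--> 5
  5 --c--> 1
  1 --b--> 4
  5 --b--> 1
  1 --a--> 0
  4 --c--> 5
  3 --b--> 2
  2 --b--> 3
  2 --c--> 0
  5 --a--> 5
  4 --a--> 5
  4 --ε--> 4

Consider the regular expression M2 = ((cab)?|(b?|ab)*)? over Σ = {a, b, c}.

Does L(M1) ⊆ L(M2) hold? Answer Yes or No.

No

The string ac is in L(M1) but not in L(M2).
So L(M1) ⊄ L(M2).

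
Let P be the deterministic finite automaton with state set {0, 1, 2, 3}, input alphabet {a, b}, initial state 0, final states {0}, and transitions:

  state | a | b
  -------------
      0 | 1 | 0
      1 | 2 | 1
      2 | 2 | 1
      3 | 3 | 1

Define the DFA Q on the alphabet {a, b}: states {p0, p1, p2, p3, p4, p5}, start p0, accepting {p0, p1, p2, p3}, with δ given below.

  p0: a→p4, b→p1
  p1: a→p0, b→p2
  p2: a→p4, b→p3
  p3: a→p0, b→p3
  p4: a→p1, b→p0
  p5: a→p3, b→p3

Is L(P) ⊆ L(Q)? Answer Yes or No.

Yes

Exploring the product automaton P × Q from the start pair (0, p0), following both machines on each input symbol, reaches 12 state pairs: (0, p0), (1, p4), (0, p1), (2, p1), (1, p0), (0, p2), (2, p0), (1, p2), (2, p4), (1, p1), (0, p3), (1, p3).
P accepts in {0} and Q accepts in {p0, p1, p2, p3}. The reachable pairs whose P-component is accepting are (0, p0), (0, p1), (0, p2), (0, p3); in each of them the Q-component is accepting too, so the product for L(P) \ L(Q) (P-component accepting, Q-component rejecting) has no reachable accepting pair and the difference is empty.
Hence every string in L(P) is also in L(Q).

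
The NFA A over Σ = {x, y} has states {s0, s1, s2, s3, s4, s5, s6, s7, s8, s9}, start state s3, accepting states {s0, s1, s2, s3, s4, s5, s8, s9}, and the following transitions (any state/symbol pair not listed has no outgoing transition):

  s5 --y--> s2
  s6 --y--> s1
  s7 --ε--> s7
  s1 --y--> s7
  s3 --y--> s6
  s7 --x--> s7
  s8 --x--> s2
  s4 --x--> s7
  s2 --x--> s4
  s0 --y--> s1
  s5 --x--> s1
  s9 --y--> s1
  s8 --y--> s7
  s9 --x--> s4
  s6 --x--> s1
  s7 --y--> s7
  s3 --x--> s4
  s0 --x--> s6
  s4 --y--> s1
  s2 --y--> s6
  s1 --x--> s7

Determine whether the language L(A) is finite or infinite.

finite

The useful states (reachable from s3 and able to reach an accepting state) are {s1, s3, s4, s6}.
Restricted to these states the transition graph has no cycle, so every accepting path has bounded length and L is finite.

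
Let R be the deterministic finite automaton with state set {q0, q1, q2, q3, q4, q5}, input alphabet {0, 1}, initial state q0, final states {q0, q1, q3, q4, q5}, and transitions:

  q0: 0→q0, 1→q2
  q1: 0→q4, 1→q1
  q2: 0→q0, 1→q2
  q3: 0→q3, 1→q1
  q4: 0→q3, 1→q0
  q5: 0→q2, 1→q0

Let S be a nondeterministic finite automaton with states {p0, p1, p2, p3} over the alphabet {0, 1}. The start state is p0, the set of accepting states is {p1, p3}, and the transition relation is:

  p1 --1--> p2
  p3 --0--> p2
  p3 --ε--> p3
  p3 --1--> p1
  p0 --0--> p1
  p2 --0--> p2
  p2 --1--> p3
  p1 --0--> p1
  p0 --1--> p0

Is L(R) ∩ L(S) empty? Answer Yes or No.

No

The string 0 is accepted by both R and S.
Hence L(R) ∩ L(S) ≠ ∅.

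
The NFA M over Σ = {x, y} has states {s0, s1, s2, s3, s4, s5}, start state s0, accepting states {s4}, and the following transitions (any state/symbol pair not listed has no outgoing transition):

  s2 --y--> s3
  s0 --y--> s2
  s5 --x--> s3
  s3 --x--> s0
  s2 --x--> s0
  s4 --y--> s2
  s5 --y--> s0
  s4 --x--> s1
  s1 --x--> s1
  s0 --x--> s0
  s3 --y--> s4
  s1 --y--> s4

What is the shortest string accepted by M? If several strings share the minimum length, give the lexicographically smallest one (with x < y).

yyy

A breadth-first search from s0 reaches an accepting state first via the path s0 → s2 → s3 → s4 on input yyy.
No string of length < 3 is accepted (BFS exhausts all shorter strings without reaching an accepting state), and yyy is the lexicographically least accepting string of length 3.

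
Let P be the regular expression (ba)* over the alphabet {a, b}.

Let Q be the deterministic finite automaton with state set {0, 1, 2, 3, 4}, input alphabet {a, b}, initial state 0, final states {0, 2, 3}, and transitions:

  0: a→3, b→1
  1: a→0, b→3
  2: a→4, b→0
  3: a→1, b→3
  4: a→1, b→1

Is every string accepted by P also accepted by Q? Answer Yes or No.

Yes

Converting the expression P to a DFA (subset construction, then merging equivalent states) gives the minimal DFA with states {p0, p1, p2}, start state p0, accepting states {p0} and transitions p0: a→p1, b→p2; p1: a→p1, b→p1; p2: a→p0, b→p1.
Exploring the product automaton P × Q from the start pair (p0, 0), following both machines on each input symbol, reaches 5 state pairs: (p0, 0), (p1, 3), (p2, 1), (p1, 1), (p1, 0).
P accepts in {p0} and Q accepts in {0, 2, 3}. The reachable pairs whose P-component is accepting are (p0, 0); in each of them the Q-component is accepting too, so the product for L(P) \ L(Q) (P-component accepting, Q-component rejecting) has no reachable accepting pair and the difference is empty.
Hence every string in L(P) is also in L(Q).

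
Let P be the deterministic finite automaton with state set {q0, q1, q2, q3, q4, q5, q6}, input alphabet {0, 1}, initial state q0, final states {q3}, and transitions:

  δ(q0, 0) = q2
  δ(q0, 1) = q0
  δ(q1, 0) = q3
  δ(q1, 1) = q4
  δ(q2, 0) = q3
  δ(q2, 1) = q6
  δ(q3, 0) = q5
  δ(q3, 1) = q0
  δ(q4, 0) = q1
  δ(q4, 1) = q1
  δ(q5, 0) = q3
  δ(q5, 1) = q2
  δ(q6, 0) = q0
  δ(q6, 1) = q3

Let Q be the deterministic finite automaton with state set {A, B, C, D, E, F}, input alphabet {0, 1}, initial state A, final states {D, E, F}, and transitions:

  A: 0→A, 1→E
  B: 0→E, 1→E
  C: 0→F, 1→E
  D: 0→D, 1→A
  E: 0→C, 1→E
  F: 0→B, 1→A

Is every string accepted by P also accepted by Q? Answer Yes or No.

No

The string 00 is in L(P) but not in L(Q).
So L(P) ⊄ L(Q).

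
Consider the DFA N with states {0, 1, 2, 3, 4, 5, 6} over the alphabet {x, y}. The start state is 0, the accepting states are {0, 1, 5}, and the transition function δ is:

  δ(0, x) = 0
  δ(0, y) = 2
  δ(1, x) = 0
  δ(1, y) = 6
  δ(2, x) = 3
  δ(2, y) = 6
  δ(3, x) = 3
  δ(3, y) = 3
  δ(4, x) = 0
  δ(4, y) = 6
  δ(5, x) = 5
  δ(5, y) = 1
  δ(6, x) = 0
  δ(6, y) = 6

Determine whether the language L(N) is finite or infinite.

State 0 is reachable from the start and can reach an accepting state, and it lies on the cycle 0 → 0.
Traversing that cycle any number of times yields accepted strings of unbounded length, so the language is infinite.

infinite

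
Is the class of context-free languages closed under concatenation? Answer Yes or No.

Take grammars for L₁ and L₂ with disjoint nonterminals and start symbols S₁, S₂; adding a new start symbol with S → S₁S₂ gives a context-free grammar for L₁L₂.
So the context-free languages are closed under concatenation.

Yes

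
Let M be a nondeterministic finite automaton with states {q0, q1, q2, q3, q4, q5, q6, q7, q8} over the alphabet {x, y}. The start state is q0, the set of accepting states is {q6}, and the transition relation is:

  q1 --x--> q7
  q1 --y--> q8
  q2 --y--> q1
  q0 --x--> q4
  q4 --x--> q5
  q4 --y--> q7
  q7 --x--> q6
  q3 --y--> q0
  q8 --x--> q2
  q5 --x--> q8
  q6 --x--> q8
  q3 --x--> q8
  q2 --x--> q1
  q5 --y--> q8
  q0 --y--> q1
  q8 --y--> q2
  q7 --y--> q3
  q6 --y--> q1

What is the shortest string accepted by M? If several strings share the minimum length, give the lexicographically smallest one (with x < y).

xyx

A breadth-first search from q0 reaches an accepting state first via the path q0 → q4 → q7 → q6 on input xyx.
No string of length < 3 is accepted (BFS exhausts all shorter strings without reaching an accepting state), and xyx is the lexicographically least accepting string of length 3.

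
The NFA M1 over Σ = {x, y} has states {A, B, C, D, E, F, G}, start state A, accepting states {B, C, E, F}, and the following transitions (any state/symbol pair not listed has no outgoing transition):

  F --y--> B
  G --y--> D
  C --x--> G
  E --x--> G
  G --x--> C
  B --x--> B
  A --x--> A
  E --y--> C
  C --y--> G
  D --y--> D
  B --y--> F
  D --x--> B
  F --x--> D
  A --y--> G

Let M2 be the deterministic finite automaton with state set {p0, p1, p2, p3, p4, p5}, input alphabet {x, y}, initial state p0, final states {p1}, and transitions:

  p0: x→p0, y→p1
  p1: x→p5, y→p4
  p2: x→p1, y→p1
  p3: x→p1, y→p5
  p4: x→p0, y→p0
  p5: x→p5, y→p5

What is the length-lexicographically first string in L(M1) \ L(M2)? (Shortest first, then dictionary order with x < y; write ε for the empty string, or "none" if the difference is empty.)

The string yx is accepted by M1 but not by M2.
No shorter string lies in the difference, and yx is the lexicographically first length-2 string in L(M1) \ L(M2).

yx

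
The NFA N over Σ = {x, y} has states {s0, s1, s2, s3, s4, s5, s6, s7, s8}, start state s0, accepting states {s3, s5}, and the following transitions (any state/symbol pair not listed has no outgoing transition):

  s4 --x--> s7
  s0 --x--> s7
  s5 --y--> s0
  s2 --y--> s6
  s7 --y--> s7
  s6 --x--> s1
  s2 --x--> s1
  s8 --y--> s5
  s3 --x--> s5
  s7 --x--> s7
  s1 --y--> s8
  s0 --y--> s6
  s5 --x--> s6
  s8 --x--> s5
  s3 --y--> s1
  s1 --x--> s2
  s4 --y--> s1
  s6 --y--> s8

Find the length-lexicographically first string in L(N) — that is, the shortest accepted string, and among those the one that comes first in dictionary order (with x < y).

yyx

A breadth-first search from s0 reaches an accepting state first via the path s0 → s6 → s8 → s5 on input yyx.
No string of length < 3 is accepted (BFS exhausts all shorter strings without reaching an accepting state), and yyx is the lexicographically least accepting string of length 3.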